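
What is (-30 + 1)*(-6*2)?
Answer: 348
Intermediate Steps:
(-30 + 1)*(-6*2) = -29*(-12) = 348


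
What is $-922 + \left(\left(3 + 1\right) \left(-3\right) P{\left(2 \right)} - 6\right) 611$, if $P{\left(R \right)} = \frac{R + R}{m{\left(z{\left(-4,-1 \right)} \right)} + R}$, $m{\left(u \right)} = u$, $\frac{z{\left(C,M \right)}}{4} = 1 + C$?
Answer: $- \frac{8276}{5} \approx -1655.2$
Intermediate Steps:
$z{\left(C,M \right)} = 4 + 4 C$ ($z{\left(C,M \right)} = 4 \left(1 + C\right) = 4 + 4 C$)
$P{\left(R \right)} = \frac{2 R}{-12 + R}$ ($P{\left(R \right)} = \frac{R + R}{\left(4 + 4 \left(-4\right)\right) + R} = \frac{2 R}{\left(4 - 16\right) + R} = \frac{2 R}{-12 + R}$)
$-922 + \left(\left(3 + 1\right) \left(-3\right) P{\left(2 \right)} - 6\right) 611 = -922 + \left(\left(3 + 1\right) \left(-3\right) 2 \cdot 2 \frac{1}{-12 + 2} - 6\right) 611 = -922 + \left(4 \left(-3\right) 2 \cdot 2 \frac{1}{-10} - 6\right) 611 = -922 + \left(- 12 \cdot 2 \cdot 2 \left(- \frac{1}{10}\right) - 6\right) 611 = -922 + \left(\left(-12\right) \left(- \frac{2}{5}\right) - 6\right) 611 = -922 + \left(\frac{24}{5} - 6\right) 611 = -922 - \frac{3666}{5} = - \frac{8276}{5}$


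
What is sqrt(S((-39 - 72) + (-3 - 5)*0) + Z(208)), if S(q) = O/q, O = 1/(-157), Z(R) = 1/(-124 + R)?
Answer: sqrt(712049793)/243978 ≈ 0.10937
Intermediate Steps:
O = -1/157 ≈ -0.0063694
S(q) = -1/(157*q)
sqrt(S((-39 - 72) + (-3 - 5)*0) + Z(208)) = sqrt(-1/(157*((-39 - 72) + (-3 - 5)*0)) + 1/(-124 + 208)) = sqrt(-1/(157*(-111 - 8*0)) + 1/84) = sqrt(-1/(157*(-111 + 0)) + 1/84) = sqrt(-1/157/(-111) + 1/84) = sqrt(-1/157*(-1/111) + 1/84) = sqrt(1/17427 + 1/84) = sqrt(5837/487956) = sqrt(712049793)/243978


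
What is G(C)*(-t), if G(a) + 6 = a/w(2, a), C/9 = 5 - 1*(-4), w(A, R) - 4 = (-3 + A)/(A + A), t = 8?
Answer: -624/5 ≈ -124.80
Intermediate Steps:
w(A, R) = 4 + (-3 + A)/(2*A) (w(A, R) = 4 + (-3 + A)/(A + A) = 4 + (-3 + A)/((2*A)) = 4 + (-3 + A)*(1/(2*A)) = 4 + (-3 + A)/(2*A))
C = 81 (C = 9*(5 - 1*(-4)) = 9*(5 + 4) = 9*9 = 81)
G(a) = -6 + 4*a/15 (G(a) = -6 + a/(((3/2)*(-1 + 3*2)/2)) = -6 + a/(((3/2)*(1/2)*(-1 + 6))) = -6 + a/(((3/2)*(1/2)*5)) = -6 + a/(15/4) = -6 + a*(4/15) = -6 + 4*a/15)
G(C)*(-t) = (-6 + (4/15)*81)*(-1*8) = (-6 + 108/5)*(-8) = (78/5)*(-8) = -624/5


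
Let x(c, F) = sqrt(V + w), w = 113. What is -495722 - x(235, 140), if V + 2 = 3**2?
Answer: -495722 - 2*sqrt(30) ≈ -4.9573e+5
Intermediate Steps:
V = 7 (V = -2 + 3**2 = -2 + 9 = 7)
x(c, F) = 2*sqrt(30) (x(c, F) = sqrt(7 + 113) = sqrt(120) = 2*sqrt(30))
-495722 - x(235, 140) = -495722 - 2*sqrt(30)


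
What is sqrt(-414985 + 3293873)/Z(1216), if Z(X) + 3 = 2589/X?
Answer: -2432*sqrt(719722)/1059 ≈ -1948.3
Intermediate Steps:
Z(X) = -3 + 2589/X
sqrt(-414985 + 3293873)/Z(1216) = sqrt(-414985 + 3293873)/(-3 + 2589/1216) = sqrt(2878888)/(-3 + 2589*(1/1216)) = (2*sqrt(719722))/(-3 + 2589/1216) = (2*sqrt(719722))/(-1059/1216) = (2*sqrt(719722))*(-1216/1059) = -2432*sqrt(719722)/1059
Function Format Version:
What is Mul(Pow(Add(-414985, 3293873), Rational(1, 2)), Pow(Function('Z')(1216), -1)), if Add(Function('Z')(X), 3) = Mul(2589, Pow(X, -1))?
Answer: Mul(Rational(-2432, 1059), Pow(719722, Rational(1, 2))) ≈ -1948.3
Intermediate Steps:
Function('Z')(X) = Add(-3, Mul(2589, Pow(X, -1)))
Mul(Pow(Add(-414985, 3293873), Rational(1, 2)), Pow(Function('Z')(1216), -1)) = Mul(Pow(Add(-414985, 3293873), Rational(1, 2)), Pow(Add(-3, Mul(2589, Pow(1216, -1))), -1)) = Mul(Pow(2878888, Rational(1, 2)), Pow(Add(-3, Mul(2589, Rational(1, 1216))), -1)) = Mul(Mul(2, Pow(719722, Rational(1, 2))), Pow(Add(-3, Rational(2589, 1216)), -1)) = Mul(Mul(2, Pow(719722, Rational(1, 2))), Pow(Rational(-1059, 1216), -1)) = Mul(Mul(2, Pow(719722, Rational(1, 2))), Rational(-1216, 1059)) = Mul(Rational(-2432, 1059), Pow(719722, Rational(1, 2)))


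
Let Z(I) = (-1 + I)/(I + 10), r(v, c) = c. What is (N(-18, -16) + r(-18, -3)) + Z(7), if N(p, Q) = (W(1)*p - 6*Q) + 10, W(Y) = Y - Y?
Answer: 1757/17 ≈ 103.35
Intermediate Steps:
W(Y) = 0
N(p, Q) = 10 - 6*Q (N(p, Q) = (0*p - 6*Q) + 10 = (0 - 6*Q) + 10 = -6*Q + 10 = 10 - 6*Q)
Z(I) = (-1 + I)/(10 + I)
(N(-18, -16) + r(-18, -3)) + Z(7) = ((10 - 6*(-16)) - 3) + (-1 + 7)/(10 + 7) = ((10 + 96) - 3) + 6/17 = (106 - 3) + (1/17)*6 = 103 + 6/17 = 1757/17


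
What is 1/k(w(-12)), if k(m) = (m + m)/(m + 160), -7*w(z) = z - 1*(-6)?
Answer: 563/6 ≈ 93.833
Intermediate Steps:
w(z) = -6/7 - z/7 (w(z) = -(z - 1*(-6))/7 = -(z + 6)/7 = -(6 + z)/7 = -6/7 - z/7)
k(m) = 2*m/(160 + m) (k(m) = (2*m)/(160 + m) = 2*m/(160 + m))
1/k(w(-12)) = 1/(2*(-6/7 - 1/7*(-12))/(160 + (-6/7 - 1/7*(-12)))) = 1/(2*(-6/7 + 12/7)/(160 + (-6/7 + 12/7))) = 1/(2*(6/7)/(160 + 6/7)) = 1/(2*(6/7)/(1126/7)) = 1/(2*(6/7)*(7/1126)) = 1/(6/563) = 563/6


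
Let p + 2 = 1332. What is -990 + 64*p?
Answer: 84130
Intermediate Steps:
p = 1330 (p = -2 + 1332 = 1330)
-990 + 64*p = -990 + 64*1330 = -990 + 85120 = 84130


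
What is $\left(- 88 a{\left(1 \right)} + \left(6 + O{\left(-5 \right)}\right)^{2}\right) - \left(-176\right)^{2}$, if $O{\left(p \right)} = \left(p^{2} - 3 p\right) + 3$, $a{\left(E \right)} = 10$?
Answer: $-29455$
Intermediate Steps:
$O{\left(p \right)} = 3 + p^{2} - 3 p$
$\left(- 88 a{\left(1 \right)} + \left(6 + O{\left(-5 \right)}\right)^{2}\right) - \left(-176\right)^{2} = \left(\left(-88\right) 10 + \left(6 + \left(3 + \left(-5\right)^{2} - -15\right)\right)^{2}\right) - \left(-176\right)^{2} = \left(-880 + \left(6 + \left(3 + 25 + 15\right)\right)^{2}\right) - 30976 = \left(-880 + \left(6 + 43\right)^{2}\right) - 30976 = \left(-880 + 49^{2}\right) - 30976 = \left(-880 + 2401\right) - 30976 = 1521 - 30976 = -29455$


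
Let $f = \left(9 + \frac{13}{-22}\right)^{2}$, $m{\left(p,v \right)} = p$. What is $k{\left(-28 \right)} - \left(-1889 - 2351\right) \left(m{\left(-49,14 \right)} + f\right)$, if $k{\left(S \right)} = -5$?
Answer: $\frac{11138935}{121} \approx 92057.0$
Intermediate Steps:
$f = \frac{34225}{484}$ ($f = \left(9 + 13 \left(- \frac{1}{22}\right)\right)^{2} = \left(9 - \frac{13}{22}\right)^{2} = \left(\frac{185}{22}\right)^{2} = \frac{34225}{484} \approx 70.713$)
$k{\left(-28 \right)} - \left(-1889 - 2351\right) \left(m{\left(-49,14 \right)} + f\right) = -5 - \left(-1889 - 2351\right) \left(-49 + \frac{34225}{484}\right) = -5 - \left(-4240\right) \frac{10509}{484} = -5 - - \frac{11139540}{121} = -5 + \frac{11139540}{121} = \frac{11138935}{121}$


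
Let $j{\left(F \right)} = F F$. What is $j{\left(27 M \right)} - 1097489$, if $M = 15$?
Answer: $-933464$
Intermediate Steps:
$j{\left(F \right)} = F^{2}$
$j{\left(27 M \right)} - 1097489 = \left(27 \cdot 15\right)^{2} - 1097489 = 405^{2} - 1097489 = 164025 - 1097489 = -933464$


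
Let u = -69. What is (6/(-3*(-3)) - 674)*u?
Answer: 46460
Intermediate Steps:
(6/(-3*(-3)) - 674)*u = (6/(-3*(-3)) - 674)*(-69) = (6/9 - 674)*(-69) = ((⅑)*6 - 674)*(-69) = (⅔ - 674)*(-69) = -2020/3*(-69) = 46460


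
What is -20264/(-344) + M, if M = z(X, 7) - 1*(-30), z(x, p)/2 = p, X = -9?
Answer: 4425/43 ≈ 102.91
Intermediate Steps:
z(x, p) = 2*p
M = 44 (M = 2*7 - 1*(-30) = 14 + 30 = 44)
-20264/(-344) + M = -20264/(-344) + 44 = -20264*(-1)/344 + 44 = -68*(-149/172) + 44 = 2533/43 + 44 = 4425/43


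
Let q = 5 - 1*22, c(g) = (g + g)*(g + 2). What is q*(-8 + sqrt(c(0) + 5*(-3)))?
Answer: 136 - 17*I*sqrt(15) ≈ 136.0 - 65.841*I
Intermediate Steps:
c(g) = 2*g*(2 + g) (c(g) = (2*g)*(2 + g) = 2*g*(2 + g))
q = -17 (q = 5 - 22 = -17)
q*(-8 + sqrt(c(0) + 5*(-3))) = -17*(-8 + sqrt(2*0*(2 + 0) + 5*(-3))) = -17*(-8 + sqrt(2*0*2 - 15)) = -17*(-8 + sqrt(0 - 15)) = -17*(-8 + sqrt(-15)) = -17*(-8 + I*sqrt(15)) = 136 - 17*I*sqrt(15)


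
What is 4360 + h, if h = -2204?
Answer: 2156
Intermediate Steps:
4360 + h = 4360 - 2204 = 2156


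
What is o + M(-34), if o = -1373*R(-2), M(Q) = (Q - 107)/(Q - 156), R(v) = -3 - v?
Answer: 261011/190 ≈ 1373.7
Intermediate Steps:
M(Q) = (-107 + Q)/(-156 + Q)
o = 1373 (o = -1373*(-3 - 1*(-2)) = -1373*(-3 + 2) = -1373*(-1) = 1373)
o + M(-34) = 1373 + (-107 - 34)/(-156 - 34) = 1373 - 141/(-190) = 1373 - 1/190*(-141) = 1373 + 141/190 = 261011/190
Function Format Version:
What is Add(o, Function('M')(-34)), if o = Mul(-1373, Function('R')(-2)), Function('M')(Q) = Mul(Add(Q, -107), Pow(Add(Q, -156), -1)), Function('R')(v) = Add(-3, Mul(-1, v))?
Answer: Rational(261011, 190) ≈ 1373.7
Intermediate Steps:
Function('M')(Q) = Mul(Pow(Add(-156, Q), -1), Add(-107, Q)) (Function('M')(Q) = Mul(Add(-107, Q), Pow(Add(-156, Q), -1)) = Mul(Pow(Add(-156, Q), -1), Add(-107, Q)))
o = 1373 (o = Mul(-1373, Add(-3, Mul(-1, -2))) = Mul(-1373, Add(-3, 2)) = Mul(-1373, -1) = 1373)
Add(o, Function('M')(-34)) = Add(1373, Mul(Pow(Add(-156, -34), -1), Add(-107, -34))) = Add(1373, Mul(Pow(-190, -1), -141)) = Add(1373, Mul(Rational(-1, 190), -141)) = Add(1373, Rational(141, 190)) = Rational(261011, 190)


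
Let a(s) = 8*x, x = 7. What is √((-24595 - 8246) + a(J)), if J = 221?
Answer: I*√32785 ≈ 181.07*I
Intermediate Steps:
a(s) = 56 (a(s) = 8*7 = 56)
√((-24595 - 8246) + a(J)) = √((-24595 - 8246) + 56) = √(-32841 + 56) = √(-32785) = I*√32785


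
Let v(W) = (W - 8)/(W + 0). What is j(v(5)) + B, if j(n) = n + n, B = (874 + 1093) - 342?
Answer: 8119/5 ≈ 1623.8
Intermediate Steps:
v(W) = (-8 + W)/W
B = 1625 (B = 1967 - 342 = 1625)
j(n) = 2*n
j(v(5)) + B = 2*((-8 + 5)/5) + 1625 = 2*((⅕)*(-3)) + 1625 = 2*(-⅗) + 1625 = -6/5 + 1625 = 8119/5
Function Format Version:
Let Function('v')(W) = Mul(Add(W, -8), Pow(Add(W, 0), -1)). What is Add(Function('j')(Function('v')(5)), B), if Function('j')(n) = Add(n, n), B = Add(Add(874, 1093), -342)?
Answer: Rational(8119, 5) ≈ 1623.8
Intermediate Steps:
Function('v')(W) = Mul(Pow(W, -1), Add(-8, W)) (Function('v')(W) = Mul(Add(-8, W), Pow(W, -1)) = Mul(Pow(W, -1), Add(-8, W)))
B = 1625 (B = Add(1967, -342) = 1625)
Function('j')(n) = Mul(2, n)
Add(Function('j')(Function('v')(5)), B) = Add(Mul(2, Mul(Pow(5, -1), Add(-8, 5))), 1625) = Add(Mul(2, Mul(Rational(1, 5), -3)), 1625) = Add(Mul(2, Rational(-3, 5)), 1625) = Add(Rational(-6, 5), 1625) = Rational(8119, 5)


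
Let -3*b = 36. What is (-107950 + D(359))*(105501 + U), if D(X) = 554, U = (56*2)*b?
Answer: -11186045172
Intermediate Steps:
b = -12 (b = -1/3*36 = -12)
U = -1344 (U = (56*2)*(-12) = 112*(-12) = -1344)
(-107950 + D(359))*(105501 + U) = (-107950 + 554)*(105501 - 1344) = -107396*104157 = -11186045172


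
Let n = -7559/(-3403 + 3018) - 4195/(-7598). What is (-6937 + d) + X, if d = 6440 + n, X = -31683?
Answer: -94074853043/2925230 ≈ -32160.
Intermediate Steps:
n = 59048357/2925230 (n = -7559/(-385) - 4195*(-1/7598) = -7559*(-1/385) + 4195/7598 = 7559/385 + 4195/7598 = 59048357/2925230 ≈ 20.186)
d = 18897529557/2925230 (d = 6440 + 59048357/2925230 = 18897529557/2925230 ≈ 6460.2)
(-6937 + d) + X = (-6937 + 18897529557/2925230) - 31683 = -1394790953/2925230 - 31683 = -94074853043/2925230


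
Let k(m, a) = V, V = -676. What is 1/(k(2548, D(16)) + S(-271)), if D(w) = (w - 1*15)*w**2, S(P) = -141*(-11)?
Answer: 1/875 ≈ 0.0011429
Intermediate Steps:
S(P) = 1551
D(w) = w**2*(-15 + w) (D(w) = (w - 15)*w**2 = (-15 + w)*w**2 = w**2*(-15 + w))
k(m, a) = -676
1/(k(2548, D(16)) + S(-271)) = 1/(-676 + 1551) = 1/875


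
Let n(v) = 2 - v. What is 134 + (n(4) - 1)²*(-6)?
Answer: 80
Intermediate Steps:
134 + (n(4) - 1)²*(-6) = 134 + ((2 - 1*4) - 1)²*(-6) = 134 + ((2 - 4) - 1)²*(-6) = 134 + (-2 - 1)²*(-6) = 134 + (-3)²*(-6) = 134 + 9*(-6) = 134 - 54 = 80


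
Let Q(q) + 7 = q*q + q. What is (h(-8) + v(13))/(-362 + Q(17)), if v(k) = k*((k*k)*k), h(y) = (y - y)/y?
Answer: -28561/63 ≈ -453.35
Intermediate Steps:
Q(q) = -7 + q + q**2 (Q(q) = -7 + (q*q + q) = -7 + (q**2 + q) = -7 + (q + q**2) = -7 + q + q**2)
h(y) = 0 (h(y) = 0/y = 0)
v(k) = k**4 (v(k) = k*(k**2*k) = k*k**3 = k**4)
(h(-8) + v(13))/(-362 + Q(17)) = (0 + 13**4)/(-362 + (-7 + 17 + 17**2)) = (0 + 28561)/(-362 + (-7 + 17 + 289)) = 28561/(-362 + 299) = 28561/(-63) = 28561*(-1/63) = -28561/63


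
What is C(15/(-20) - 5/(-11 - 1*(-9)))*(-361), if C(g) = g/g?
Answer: -361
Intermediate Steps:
C(g) = 1
C(15/(-20) - 5/(-11 - 1*(-9)))*(-361) = 1*(-361) = -361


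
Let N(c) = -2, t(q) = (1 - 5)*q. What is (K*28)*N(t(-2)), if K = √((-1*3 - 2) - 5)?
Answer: -56*I*√10 ≈ -177.09*I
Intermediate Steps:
K = I*√10 (K = √((-3 - 2) - 5) = √(-5 - 5) = √(-10) = I*√10 ≈ 3.1623*I)
t(q) = -4*q
(K*28)*N(t(-2)) = ((I*√10)*28)*(-2) = (28*I*√10)*(-2) = -56*I*√10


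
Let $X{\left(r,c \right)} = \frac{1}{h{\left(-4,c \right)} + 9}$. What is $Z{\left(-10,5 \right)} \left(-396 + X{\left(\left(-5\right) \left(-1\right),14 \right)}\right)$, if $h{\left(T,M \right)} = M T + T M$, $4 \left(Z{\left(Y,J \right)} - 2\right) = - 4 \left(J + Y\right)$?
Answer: $- \frac{285523}{103} \approx -2772.1$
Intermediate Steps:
$Z{\left(Y,J \right)} = 2 - J - Y$ ($Z{\left(Y,J \right)} = 2 + \frac{\left(-4\right) \left(J + Y\right)}{4} = 2 + \frac{- 4 J - 4 Y}{4} = 2 - \left(J + Y\right) = 2 - J - Y$)
$h{\left(T,M \right)} = 2 M T$ ($h{\left(T,M \right)} = M T + M T = 2 M T$)
$X{\left(r,c \right)} = \frac{1}{9 - 8 c}$ ($X{\left(r,c \right)} = \frac{1}{2 c \left(-4\right) + 9} = \frac{1}{- 8 c + 9} = \frac{1}{9 - 8 c}$)
$Z{\left(-10,5 \right)} \left(-396 + X{\left(\left(-5\right) \left(-1\right),14 \right)}\right) = \left(2 - 5 - -10\right) \left(-396 + \frac{1}{9 - 112}\right) = \left(2 - 5 + 10\right) \left(-396 + \frac{1}{9 - 112}\right) = 7 \left(-396 + \frac{1}{-103}\right) = 7 \left(-396 - \frac{1}{103}\right) = 7 \left(- \frac{40789}{103}\right) = - \frac{285523}{103}$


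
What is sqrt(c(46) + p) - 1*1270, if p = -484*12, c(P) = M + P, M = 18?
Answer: -1270 + 4*I*sqrt(359) ≈ -1270.0 + 75.789*I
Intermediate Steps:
c(P) = 18 + P
p = -5808
sqrt(c(46) + p) - 1*1270 = sqrt((18 + 46) - 5808) - 1*1270 = sqrt(64 - 5808) - 1270 = sqrt(-5744) - 1270 = 4*I*sqrt(359) - 1270 = -1270 + 4*I*sqrt(359)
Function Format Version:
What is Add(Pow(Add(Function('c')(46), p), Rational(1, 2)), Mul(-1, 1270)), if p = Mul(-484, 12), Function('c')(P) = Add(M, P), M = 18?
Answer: Add(-1270, Mul(4, I, Pow(359, Rational(1, 2)))) ≈ Add(-1270.0, Mul(75.789, I))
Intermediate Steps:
Function('c')(P) = Add(18, P)
p = -5808
Add(Pow(Add(Function('c')(46), p), Rational(1, 2)), Mul(-1, 1270)) = Add(Pow(Add(Add(18, 46), -5808), Rational(1, 2)), Mul(-1, 1270)) = Add(Pow(Add(64, -5808), Rational(1, 2)), -1270) = Add(Pow(-5744, Rational(1, 2)), -1270) = Add(Mul(4, I, Pow(359, Rational(1, 2))), -1270) = Add(-1270, Mul(4, I, Pow(359, Rational(1, 2))))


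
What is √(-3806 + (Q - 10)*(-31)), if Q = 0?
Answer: 2*I*√874 ≈ 59.127*I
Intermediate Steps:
√(-3806 + (Q - 10)*(-31)) = √(-3806 + (0 - 10)*(-31)) = √(-3806 - 10*(-31)) = √(-3806 + 310) = √(-3496) = 2*I*√874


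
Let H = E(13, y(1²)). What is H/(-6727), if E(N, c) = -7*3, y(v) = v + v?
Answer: 3/961 ≈ 0.0031217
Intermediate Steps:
y(v) = 2*v
E(N, c) = -21
H = -21
H/(-6727) = -21/(-6727) = -21*(-1/6727) = 3/961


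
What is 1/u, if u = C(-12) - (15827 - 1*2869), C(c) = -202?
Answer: -1/13160 ≈ -7.5988e-5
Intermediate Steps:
u = -13160 (u = -202 - (15827 - 1*2869) = -202 - (15827 - 2869) = -202 - 1*12958 = -202 - 12958 = -13160)
1/u = 1/(-13160) = -1/13160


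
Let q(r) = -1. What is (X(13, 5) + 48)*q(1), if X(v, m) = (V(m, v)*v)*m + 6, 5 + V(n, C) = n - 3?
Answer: 141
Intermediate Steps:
V(n, C) = -8 + n (V(n, C) = -5 + (n - 3) = -5 + (-3 + n) = -8 + n)
X(v, m) = 6 + m*v*(-8 + m) (X(v, m) = ((-8 + m)*v)*m + 6 = (v*(-8 + m))*m + 6 = m*v*(-8 + m) + 6 = 6 + m*v*(-8 + m))
(X(13, 5) + 48)*q(1) = ((6 + 5*13*(-8 + 5)) + 48)*(-1) = ((6 + 5*13*(-3)) + 48)*(-1) = ((6 - 195) + 48)*(-1) = (-189 + 48)*(-1) = -141*(-1) = 141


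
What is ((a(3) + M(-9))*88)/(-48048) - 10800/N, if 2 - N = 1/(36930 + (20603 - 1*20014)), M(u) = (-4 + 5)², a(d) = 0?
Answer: -221242114237/40970202 ≈ -5400.1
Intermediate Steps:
M(u) = 1 (M(u) = 1² = 1)
N = 75037/37519 (N = 2 - 1/(36930 + (20603 - 1*20014)) = 2 - 1/(36930 + (20603 - 20014)) = 2 - 1/(36930 + 589) = 2 - 1/37519 = 75037/37519 ≈ 2.0000)
((a(3) + M(-9))*88)/(-48048) - 10800/N = ((0 + 1)*88)/(-48048) - 10800/75037/37519 = (1*88)*(-1/48048) - 10800*37519/75037 = 88*(-1/48048) - 405205200/75037 = -1/546 - 405205200/75037 = -221242114237/40970202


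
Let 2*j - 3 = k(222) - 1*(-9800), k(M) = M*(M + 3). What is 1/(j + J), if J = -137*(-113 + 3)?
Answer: 2/89893 ≈ 2.2249e-5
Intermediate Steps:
k(M) = M*(3 + M)
J = 15070 (J = -137*(-110) = 15070)
j = 59753/2 (j = 3/2 + (222*(3 + 222) - 1*(-9800))/2 = 3/2 + (222*225 + 9800)/2 = 3/2 + (49950 + 9800)/2 = 3/2 + (½)*59750 = 3/2 + 29875 = 59753/2 ≈ 29877.)
1/(j + J) = 1/(59753/2 + 15070) = 1/(89893/2) = 2/89893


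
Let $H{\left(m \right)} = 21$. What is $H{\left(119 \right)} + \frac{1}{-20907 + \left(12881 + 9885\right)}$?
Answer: $\frac{39040}{1859} \approx 21.001$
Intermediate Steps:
$H{\left(119 \right)} + \frac{1}{-20907 + \left(12881 + 9885\right)} = 21 + \frac{1}{-20907 + \left(12881 + 9885\right)} = 21 + \frac{1}{-20907 + 22766} = 21 + \frac{1}{1859} = \frac{39040}{1859}$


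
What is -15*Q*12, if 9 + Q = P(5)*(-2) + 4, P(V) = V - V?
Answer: 900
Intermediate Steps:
P(V) = 0
Q = -5 (Q = -9 + (0*(-2) + 4) = -9 + (0 + 4) = -9 + 4 = -5)
-15*Q*12 = -15*(-5)*12 = 75*12 = 900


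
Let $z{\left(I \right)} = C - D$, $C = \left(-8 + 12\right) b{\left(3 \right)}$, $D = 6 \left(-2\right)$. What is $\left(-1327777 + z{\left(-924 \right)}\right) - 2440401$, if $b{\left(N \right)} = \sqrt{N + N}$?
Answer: $-3768166 + 4 \sqrt{6} \approx -3.7682 \cdot 10^{6}$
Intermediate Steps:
$b{\left(N \right)} = \sqrt{2} \sqrt{N}$ ($b{\left(N \right)} = \sqrt{2 N} = \sqrt{2} \sqrt{N}$)
$D = -12$
$C = 4 \sqrt{6}$ ($C = \left(-8 + 12\right) \sqrt{2} \sqrt{3} = 4 \sqrt{6} \approx 9.798$)
$z{\left(I \right)} = 12 + 4 \sqrt{6}$ ($z{\left(I \right)} = 4 \sqrt{6} - -12 = 4 \sqrt{6} + 12 = 12 + 4 \sqrt{6}$)
$\left(-1327777 + z{\left(-924 \right)}\right) - 2440401 = \left(-1327777 + \left(12 + 4 \sqrt{6}\right)\right) - 2440401 = \left(-1327765 + 4 \sqrt{6}\right) - 2440401 = -3768166 + 4 \sqrt{6}$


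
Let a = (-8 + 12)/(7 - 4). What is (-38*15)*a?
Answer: -760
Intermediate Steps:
a = 4/3 ≈ 1.3333
(-38*15)*a = -38*15*(4/3) = -570*4/3 = -760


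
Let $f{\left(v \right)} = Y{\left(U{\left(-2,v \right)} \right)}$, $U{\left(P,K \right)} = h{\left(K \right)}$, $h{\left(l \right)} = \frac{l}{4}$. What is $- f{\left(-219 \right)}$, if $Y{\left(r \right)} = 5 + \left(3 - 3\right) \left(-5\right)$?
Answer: $-5$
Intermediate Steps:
$h{\left(l \right)} = \frac{l}{4}$ ($h{\left(l \right)} = l \frac{1}{4} = \frac{l}{4}$)
$U{\left(P,K \right)} = \frac{K}{4}$
$Y{\left(r \right)} = 5$ ($Y{\left(r \right)} = 5 + \left(3 - 3\right) \left(-5\right) = 5 + 0 \left(-5\right) = 5 + 0 = 5$)
$f{\left(v \right)} = 5$
$- f{\left(-219 \right)} = \left(-1\right) 5 = -5$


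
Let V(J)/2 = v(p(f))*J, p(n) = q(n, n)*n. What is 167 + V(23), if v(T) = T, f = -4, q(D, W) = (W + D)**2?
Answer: -11609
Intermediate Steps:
q(D, W) = (D + W)**2
p(n) = 4*n**3 (p(n) = (n + n)**2*n = (2*n)**2*n = (4*n**2)*n = 4*n**3)
V(J) = -512*J (V(J) = 2*((4*(-4)**3)*J) = 2*((4*(-64))*J) = 2*(-256*J) = -512*J)
167 + V(23) = 167 - 512*23 = 167 - 11776 = -11609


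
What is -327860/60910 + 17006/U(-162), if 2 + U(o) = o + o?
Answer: -57135891/992833 ≈ -57.548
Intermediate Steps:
U(o) = -2 + 2*o (U(o) = -2 + (o + o) = -2 + 2*o)
-327860/60910 + 17006/U(-162) = -327860/60910 + 17006/(-2 + 2*(-162)) = -327860*1/60910 + 17006/(-2 - 324) = -32786/6091 + 17006/(-326) = -32786/6091 + 17006*(-1/326) = -32786/6091 - 8503/163 = -57135891/992833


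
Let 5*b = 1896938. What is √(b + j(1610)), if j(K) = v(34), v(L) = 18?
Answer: 2*√2371285/5 ≈ 615.96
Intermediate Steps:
j(K) = 18
b = 1896938/5 (b = (⅕)*1896938 = 1896938/5 ≈ 3.7939e+5)
√(b + j(1610)) = √(1896938/5 + 18) = √(1897028/5) = 2*√2371285/5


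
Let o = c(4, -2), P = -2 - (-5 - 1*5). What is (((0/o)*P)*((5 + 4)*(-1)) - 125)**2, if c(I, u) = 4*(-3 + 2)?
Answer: 15625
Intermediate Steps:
c(I, u) = -4 (c(I, u) = 4*(-1) = -4)
P = 8 (P = -2 - (-5 - 5) = -2 - 1*(-10) = -2 + 10 = 8)
o = -4
(((0/o)*P)*((5 + 4)*(-1)) - 125)**2 = (((0/(-4))*8)*((5 + 4)*(-1)) - 125)**2 = (((0*(-1/4))*8)*(9*(-1)) - 125)**2 = ((0*8)*(-9) - 125)**2 = (0*(-9) - 125)**2 = (0 - 125)**2 = (-125)**2 = 15625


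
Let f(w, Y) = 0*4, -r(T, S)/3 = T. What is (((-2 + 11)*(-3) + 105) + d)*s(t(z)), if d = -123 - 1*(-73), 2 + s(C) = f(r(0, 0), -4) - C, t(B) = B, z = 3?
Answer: -140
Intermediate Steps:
r(T, S) = -3*T
f(w, Y) = 0
s(C) = -2 - C (s(C) = -2 + (0 - C) = -2 - C)
d = -50 (d = -123 + 73 = -50)
(((-2 + 11)*(-3) + 105) + d)*s(t(z)) = (((-2 + 11)*(-3) + 105) - 50)*(-2 - 1*3) = ((9*(-3) + 105) - 50)*(-2 - 3) = ((-27 + 105) - 50)*(-5) = (78 - 50)*(-5) = 28*(-5) = -140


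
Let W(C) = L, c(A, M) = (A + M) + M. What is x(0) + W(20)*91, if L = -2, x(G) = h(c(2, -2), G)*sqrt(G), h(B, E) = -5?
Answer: -182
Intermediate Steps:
c(A, M) = A + 2*M
x(G) = -5*sqrt(G)
W(C) = -2
x(0) + W(20)*91 = -5*sqrt(0) - 2*91 = -5*0 - 182 = 0 - 182 = -182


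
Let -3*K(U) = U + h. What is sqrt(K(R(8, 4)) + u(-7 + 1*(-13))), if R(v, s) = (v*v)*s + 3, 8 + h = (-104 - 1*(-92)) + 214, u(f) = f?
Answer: 3*I*sqrt(19) ≈ 13.077*I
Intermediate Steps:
h = 194 (h = -8 + ((-104 - 1*(-92)) + 214) = -8 + ((-104 + 92) + 214) = -8 + (-12 + 214) = -8 + 202 = 194)
R(v, s) = 3 + s*v**2 (R(v, s) = v**2*s + 3 = s*v**2 + 3 = 3 + s*v**2)
K(U) = -194/3 - U/3 (K(U) = -(U + 194)/3 = -(194 + U)/3 = -194/3 - U/3)
sqrt(K(R(8, 4)) + u(-7 + 1*(-13))) = sqrt((-194/3 - (3 + 4*8**2)/3) + (-7 + 1*(-13))) = sqrt((-194/3 - (3 + 4*64)/3) + (-7 - 13)) = sqrt((-194/3 - (3 + 256)/3) - 20) = sqrt((-194/3 - 1/3*259) - 20) = sqrt((-194/3 - 259/3) - 20) = sqrt(-151 - 20) = sqrt(-171) = 3*I*sqrt(19)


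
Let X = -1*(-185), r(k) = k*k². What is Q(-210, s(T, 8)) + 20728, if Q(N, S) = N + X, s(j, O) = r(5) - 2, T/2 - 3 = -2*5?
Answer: 20703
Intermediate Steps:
r(k) = k³
T = -14 (T = 6 + 2*(-2*5) = 6 + 2*(-10) = 6 - 20 = -14)
X = 185
s(j, O) = 123 (s(j, O) = 5³ - 2 = 125 - 2 = 123)
Q(N, S) = 185 + N (Q(N, S) = N + 185 = 185 + N)
Q(-210, s(T, 8)) + 20728 = (185 - 210) + 20728 = -25 + 20728 = 20703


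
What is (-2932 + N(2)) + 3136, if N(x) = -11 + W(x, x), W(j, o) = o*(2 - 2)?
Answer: 193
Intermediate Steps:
W(j, o) = 0 (W(j, o) = o*0 = 0)
N(x) = -11 (N(x) = -11 + 0 = -11)
(-2932 + N(2)) + 3136 = (-2932 - 11) + 3136 = -2943 + 3136 = 193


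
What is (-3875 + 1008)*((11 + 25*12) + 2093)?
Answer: -6892268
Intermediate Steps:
(-3875 + 1008)*((11 + 25*12) + 2093) = -2867*((11 + 300) + 2093) = -2867*(311 + 2093) = -2867*2404 = -6892268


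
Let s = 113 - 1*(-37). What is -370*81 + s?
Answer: -29820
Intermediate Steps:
s = 150 (s = 113 + 37 = 150)
-370*81 + s = -370*81 + 150 = -29970 + 150 = -29820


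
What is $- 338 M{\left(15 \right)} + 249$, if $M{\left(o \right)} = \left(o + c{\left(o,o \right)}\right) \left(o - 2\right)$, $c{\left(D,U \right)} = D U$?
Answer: $-1054311$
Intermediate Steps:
$M{\left(o \right)} = \left(-2 + o\right) \left(o + o^{2}\right)$ ($M{\left(o \right)} = \left(o + o o\right) \left(o - 2\right) = \left(o + o^{2}\right) \left(-2 + o\right) = \left(-2 + o\right) \left(o + o^{2}\right)$)
$- 338 M{\left(15 \right)} + 249 = - 338 \cdot 15 \left(-2 + 15^{2} - 15\right) + 249 = - 338 \cdot 15 \left(-2 + 225 - 15\right) + 249 = - 338 \cdot 15 \cdot 208 + 249 = \left(-338\right) 3120 + 249 = -1054560 + 249 = -1054311$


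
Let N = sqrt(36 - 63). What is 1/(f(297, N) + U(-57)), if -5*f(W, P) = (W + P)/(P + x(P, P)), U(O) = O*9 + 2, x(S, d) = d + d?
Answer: -15*I/(33*sqrt(3) + 7666*I) ≈ -0.0019566 - 1.4588e-5*I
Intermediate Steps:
x(S, d) = 2*d
U(O) = 2 + 9*O (U(O) = 9*O + 2 = 2 + 9*O)
N = 3*I*sqrt(3) (N = sqrt(-27) = 3*I*sqrt(3) ≈ 5.1962*I)
f(W, P) = -(P + W)/(15*P) (f(W, P) = -(W + P)/(5*(P + 2*P)) = -(P + W)/(5*(3*P)) = -(P + W)*1/(3*P)/5 = -(P + W)/(15*P))
1/(f(297, N) + U(-57)) = 1/((-3*I*sqrt(3) - 1*297)/(15*((3*I*sqrt(3)))) + (2 + 9*(-57))) = 1/((-I*sqrt(3)/9)*(-3*I*sqrt(3) - 297)/15 + (2 - 513)) = 1/((-I*sqrt(3)/9)*(-297 - 3*I*sqrt(3))/15 - 511) = 1/(-I*sqrt(3)*(-297 - 3*I*sqrt(3))/135 - 511) = 1/(-511 - I*sqrt(3)*(-297 - 3*I*sqrt(3))/135)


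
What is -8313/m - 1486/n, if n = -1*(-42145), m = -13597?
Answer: 330146243/573045565 ≈ 0.57613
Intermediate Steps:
n = 42145
-8313/m - 1486/n = -8313/(-13597) - 1486/42145 = -8313*(-1/13597) - 1486*1/42145 = 8313/13597 - 1486/42145 = 330146243/573045565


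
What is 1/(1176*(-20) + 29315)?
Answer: 1/5795 ≈ 0.00017256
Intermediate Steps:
1/(1176*(-20) + 29315) = 1/(-23520 + 29315) = 1/5795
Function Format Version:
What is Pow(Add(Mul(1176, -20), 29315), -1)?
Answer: Rational(1, 5795) ≈ 0.00017256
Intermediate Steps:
Pow(Add(Mul(1176, -20), 29315), -1) = Pow(Add(-23520, 29315), -1) = Pow(5795, -1) = Rational(1, 5795)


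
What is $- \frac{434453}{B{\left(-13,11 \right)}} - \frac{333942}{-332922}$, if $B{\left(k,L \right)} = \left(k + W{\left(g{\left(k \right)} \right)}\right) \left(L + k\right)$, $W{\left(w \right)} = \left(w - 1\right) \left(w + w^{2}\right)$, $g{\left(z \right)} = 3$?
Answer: $\frac{24107718065}{1220714} \approx 19749.0$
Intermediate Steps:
$W{\left(w \right)} = \left(-1 + w\right) \left(w + w^{2}\right)$
$B{\left(k,L \right)} = \left(24 + k\right) \left(L + k\right)$ ($B{\left(k,L \right)} = \left(k + \left(3^{3} - 3\right)\right) \left(L + k\right) = \left(k + \left(27 - 3\right)\right) \left(L + k\right) = \left(k + 24\right) \left(L + k\right) = \left(24 + k\right) \left(L + k\right)$)
$- \frac{434453}{B{\left(-13,11 \right)}} - \frac{333942}{-332922} = - \frac{434453}{\left(-13\right)^{2} + 24 \cdot 11 + 24 \left(-13\right) + 11 \left(-13\right)} - \frac{333942}{-332922} = - \frac{434453}{169 + 264 - 312 - 143} - - \frac{55657}{55487} = - \frac{434453}{-22} + \frac{55657}{55487} = \left(-434453\right) \left(- \frac{1}{22}\right) + \frac{55657}{55487} = \frac{434453}{22} + \frac{55657}{55487} = \frac{24107718065}{1220714}$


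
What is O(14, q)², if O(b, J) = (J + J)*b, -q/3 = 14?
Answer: 1382976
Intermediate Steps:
q = -42 (q = -3*14 = -42)
O(b, J) = 2*J*b (O(b, J) = (2*J)*b = 2*J*b)
O(14, q)² = (2*(-42)*14)² = (-1176)² = 1382976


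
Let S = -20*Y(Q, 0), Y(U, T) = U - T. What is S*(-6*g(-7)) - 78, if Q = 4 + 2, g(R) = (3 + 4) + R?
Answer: -78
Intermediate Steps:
g(R) = 7 + R
Q = 6
S = -120 (S = -20*(6 - 1*0) = -20*(6 + 0) = -20*6 = -120)
S*(-6*g(-7)) - 78 = -(-720)*(7 - 7) - 78 = -(-720)*0 - 78 = -120*0 - 78 = 0 - 78 = -78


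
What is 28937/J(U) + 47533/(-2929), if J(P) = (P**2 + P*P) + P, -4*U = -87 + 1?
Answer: 39790255/2770834 ≈ 14.360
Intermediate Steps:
U = 43/2 (U = -(-87 + 1)/4 = -1/4*(-86) = 43/2 ≈ 21.500)
J(P) = P + 2*P**2 (J(P) = (P**2 + P**2) + P = 2*P**2 + P = P + 2*P**2)
28937/J(U) + 47533/(-2929) = 28937/((43*(1 + 2*(43/2))/2)) + 47533/(-2929) = 28937/((43*(1 + 43)/2)) + 47533*(-1/2929) = 28937/(((43/2)*44)) - 47533/2929 = 28937/946 - 47533/2929 = 39790255/2770834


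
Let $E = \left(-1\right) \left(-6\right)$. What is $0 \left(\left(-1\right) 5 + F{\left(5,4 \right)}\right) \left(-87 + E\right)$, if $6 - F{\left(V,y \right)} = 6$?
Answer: $0$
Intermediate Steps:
$F{\left(V,y \right)} = 0$ ($F{\left(V,y \right)} = 6 - 6 = 0$)
$E = 6$
$0 \left(\left(-1\right) 5 + F{\left(5,4 \right)}\right) \left(-87 + E\right) = 0 \left(\left(-1\right) 5 + 0\right) \left(-87 + 6\right) = 0 \left(-5 + 0\right) \left(-81\right) = 0 \left(-5\right) \left(-81\right) = 0 \left(-81\right) = 0$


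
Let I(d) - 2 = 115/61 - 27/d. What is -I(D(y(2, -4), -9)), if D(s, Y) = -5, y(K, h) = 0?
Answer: -2832/305 ≈ -9.2852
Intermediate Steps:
I(d) = 237/61 - 27/d (I(d) = 2 + (115/61 - 27/d) = 237/61 - 27/d)
-I(D(y(2, -4), -9)) = -(237/61 - 27/(-5)) = -(237/61 - 27*(-⅕)) = -(237/61 + 27/5) = -1*2832/305 = -2832/305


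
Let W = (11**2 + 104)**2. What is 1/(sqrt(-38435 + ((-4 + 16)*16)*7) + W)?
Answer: 50625/2562927716 - I*sqrt(37091)/2562927716 ≈ 1.9753e-5 - 7.5145e-8*I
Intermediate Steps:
W = 50625 (W = (121 + 104)**2 = 225**2 = 50625)
1/(sqrt(-38435 + ((-4 + 16)*16)*7) + W) = 1/(sqrt(-38435 + ((-4 + 16)*16)*7) + 50625) = 1/(sqrt(-38435 + (12*16)*7) + 50625) = 1/(sqrt(-38435 + 192*7) + 50625) = 1/(sqrt(-38435 + 1344) + 50625) = 1/(sqrt(-37091) + 50625) = 1/(I*sqrt(37091) + 50625) = 1/(50625 + I*sqrt(37091))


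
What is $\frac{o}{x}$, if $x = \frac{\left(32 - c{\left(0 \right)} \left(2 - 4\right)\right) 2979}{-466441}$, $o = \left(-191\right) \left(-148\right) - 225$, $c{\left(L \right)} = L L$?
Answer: $- \frac{13080404963}{95328} \approx -1.3721 \cdot 10^{5}$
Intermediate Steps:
$c{\left(L \right)} = L^{2}$
$o = 28043$ ($o = 28268 - 225 = 28043$)
$x = - \frac{95328}{466441}$ ($x = \frac{\left(32 - 0^{2} \left(2 - 4\right)\right) 2979}{-466441} = \left(32 - 0 \left(-2\right)\right) 2979 \left(- \frac{1}{466441}\right) = \left(32 - 0\right) 2979 \left(- \frac{1}{466441}\right) = \left(32 + 0\right) 2979 \left(- \frac{1}{466441}\right) = 32 \cdot 2979 \left(- \frac{1}{466441}\right) = 95328 \left(- \frac{1}{466441}\right) = - \frac{95328}{466441} \approx -0.20437$)
$\frac{o}{x} = \frac{28043}{- \frac{95328}{466441}} = 28043 \left(- \frac{466441}{95328}\right) = - \frac{13080404963}{95328}$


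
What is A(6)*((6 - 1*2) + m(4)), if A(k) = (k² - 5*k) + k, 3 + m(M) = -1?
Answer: 0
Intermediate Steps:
m(M) = -4 (m(M) = -3 - 1 = -4)
A(k) = k² - 4*k
A(6)*((6 - 1*2) + m(4)) = (6*(-4 + 6))*((6 - 1*2) - 4) = (6*2)*((6 - 2) - 4) = 12*(4 - 4) = 12*0 = 0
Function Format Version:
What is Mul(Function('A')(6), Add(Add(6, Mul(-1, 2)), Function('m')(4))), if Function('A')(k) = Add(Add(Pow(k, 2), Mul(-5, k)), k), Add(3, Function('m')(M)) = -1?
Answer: 0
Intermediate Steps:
Function('m')(M) = -4 (Function('m')(M) = Add(-3, -1) = -4)
Function('A')(k) = Add(Pow(k, 2), Mul(-4, k))
Mul(Function('A')(6), Add(Add(6, Mul(-1, 2)), Function('m')(4))) = Mul(Mul(6, Add(-4, 6)), Add(Add(6, Mul(-1, 2)), -4)) = Mul(Mul(6, 2), Add(Add(6, -2), -4)) = Mul(12, Add(4, -4)) = Mul(12, 0) = 0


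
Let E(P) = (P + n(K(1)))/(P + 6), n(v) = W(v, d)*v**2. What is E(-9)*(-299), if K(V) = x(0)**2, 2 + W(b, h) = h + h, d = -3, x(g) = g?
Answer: -897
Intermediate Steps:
W(b, h) = -2 + 2*h (W(b, h) = -2 + (h + h) = -2 + 2*h)
K(V) = 0 (K(V) = 0**2 = 0)
n(v) = -8*v**2 (n(v) = (-2 + 2*(-3))*v**2 = (-2 - 6)*v**2 = -8*v**2)
E(P) = P/(6 + P) (E(P) = (P - 8*0**2)/(P + 6) = (P - 8*0)/(6 + P) = (P + 0)/(6 + P) = P/(6 + P))
E(-9)*(-299) = -9/(6 - 9)*(-299) = -9/(-3)*(-299) = -9*(-1/3)*(-299) = 3*(-299) = -897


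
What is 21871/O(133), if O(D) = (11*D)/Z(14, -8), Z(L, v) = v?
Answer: -174968/1463 ≈ -119.60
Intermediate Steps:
O(D) = -11*D/8 (O(D) = (11*D)/(-8) = (11*D)*(-1/8) = -11*D/8)
21871/O(133) = 21871/((-11/8*133)) = 21871/(-1463/8) = 21871*(-8/1463) = -174968/1463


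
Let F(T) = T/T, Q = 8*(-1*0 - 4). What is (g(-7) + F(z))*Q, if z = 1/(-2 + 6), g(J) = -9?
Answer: 256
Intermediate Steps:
z = ¼ (z = 1/4 = ¼ ≈ 0.25000)
Q = -32 (Q = 8*(0 - 4) = 8*(-4) = -32)
F(T) = 1
(g(-7) + F(z))*Q = (-9 + 1)*(-32) = -8*(-32) = 256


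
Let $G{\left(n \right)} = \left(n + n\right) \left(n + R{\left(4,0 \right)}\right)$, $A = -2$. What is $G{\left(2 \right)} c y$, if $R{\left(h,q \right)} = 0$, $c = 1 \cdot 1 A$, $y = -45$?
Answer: $720$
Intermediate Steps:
$c = -2$ ($c = 1 \cdot 1 \left(-2\right) = 1 \left(-2\right) = -2$)
$G{\left(n \right)} = 2 n^{2}$ ($G{\left(n \right)} = \left(n + n\right) \left(n + 0\right) = 2 n n = 2 n^{2}$)
$G{\left(2 \right)} c y = 2 \cdot 2^{2} \left(-2\right) \left(-45\right) = 2 \cdot 4 \left(-2\right) \left(-45\right) = 8 \left(-2\right) \left(-45\right) = \left(-16\right) \left(-45\right) = 720$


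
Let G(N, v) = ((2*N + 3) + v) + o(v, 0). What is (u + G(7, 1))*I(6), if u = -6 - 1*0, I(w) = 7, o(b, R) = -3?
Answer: 63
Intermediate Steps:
u = -6 (u = -6 + 0 = -6)
G(N, v) = v + 2*N (G(N, v) = ((2*N + 3) + v) - 3 = ((3 + 2*N) + v) - 3 = (3 + v + 2*N) - 3 = v + 2*N)
(u + G(7, 1))*I(6) = (-6 + (1 + 2*7))*7 = (-6 + (1 + 14))*7 = (-6 + 15)*7 = 9*7 = 63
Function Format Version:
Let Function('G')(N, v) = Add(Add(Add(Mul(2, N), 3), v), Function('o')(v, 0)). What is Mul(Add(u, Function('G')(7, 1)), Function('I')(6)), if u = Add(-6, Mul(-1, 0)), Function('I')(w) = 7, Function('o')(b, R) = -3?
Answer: 63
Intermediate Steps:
u = -6 (u = Add(-6, 0) = -6)
Function('G')(N, v) = Add(v, Mul(2, N)) (Function('G')(N, v) = Add(Add(Add(Mul(2, N), 3), v), -3) = Add(Add(Add(3, Mul(2, N)), v), -3) = Add(Add(3, v, Mul(2, N)), -3) = Add(v, Mul(2, N)))
Mul(Add(u, Function('G')(7, 1)), Function('I')(6)) = Mul(Add(-6, Add(1, Mul(2, 7))), 7) = Mul(Add(-6, Add(1, 14)), 7) = Mul(Add(-6, 15), 7) = Mul(9, 7) = 63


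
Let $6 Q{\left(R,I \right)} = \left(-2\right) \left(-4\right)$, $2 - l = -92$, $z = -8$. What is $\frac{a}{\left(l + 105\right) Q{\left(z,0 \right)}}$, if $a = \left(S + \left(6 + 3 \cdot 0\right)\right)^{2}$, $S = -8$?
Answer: $\frac{3}{199} \approx 0.015075$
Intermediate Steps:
$l = 94$ ($l = 2 - -92 = 2 + 92 = 94$)
$Q{\left(R,I \right)} = \frac{4}{3}$ ($Q{\left(R,I \right)} = \frac{\left(-2\right) \left(-4\right)}{6} = \frac{1}{6} \cdot 8 = \frac{4}{3}$)
$a = 4$ ($a = \left(-8 + \left(6 + 3 \cdot 0\right)\right)^{2} = \left(-8 + \left(6 + 0\right)\right)^{2} = \left(-8 + 6\right)^{2} = \left(-2\right)^{2} = 4$)
$\frac{a}{\left(l + 105\right) Q{\left(z,0 \right)}} = \frac{4}{\left(94 + 105\right) \frac{4}{3}} = \frac{4}{199 \cdot \frac{4}{3}} = \frac{4}{\frac{796}{3}} = 4 \cdot \frac{3}{796} = \frac{3}{199}$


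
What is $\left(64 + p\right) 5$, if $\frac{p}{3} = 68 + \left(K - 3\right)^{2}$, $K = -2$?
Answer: $1715$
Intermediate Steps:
$p = 279$ ($p = 3 \left(68 + \left(-2 - 3\right)^{2}\right) = 3 \left(68 + \left(-5\right)^{2}\right) = 3 \left(68 + 25\right) = 3 \cdot 93 = 279$)
$\left(64 + p\right) 5 = \left(64 + 279\right) 5 = 343 \cdot 5 = 1715$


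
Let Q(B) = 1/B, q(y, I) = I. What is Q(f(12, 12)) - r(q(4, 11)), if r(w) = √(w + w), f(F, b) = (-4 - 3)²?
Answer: 1/49 - √22 ≈ -4.6700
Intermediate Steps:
f(F, b) = 49 (f(F, b) = (-7)² = 49)
r(w) = √2*√w (r(w) = √(2*w) = √2*√w)
Q(f(12, 12)) - r(q(4, 11)) = 1/49 - √2*√11 = 1/49 - √22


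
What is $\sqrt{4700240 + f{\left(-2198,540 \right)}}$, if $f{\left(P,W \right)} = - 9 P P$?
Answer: $2 i \sqrt{9695149} \approx 6227.4 i$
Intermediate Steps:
$f{\left(P,W \right)} = - 9 P^{2}$
$\sqrt{4700240 + f{\left(-2198,540 \right)}} = \sqrt{4700240 - 9 \left(-2198\right)^{2}} = \sqrt{4700240 - 43480836} = \sqrt{-38780596} = 2 i \sqrt{9695149}$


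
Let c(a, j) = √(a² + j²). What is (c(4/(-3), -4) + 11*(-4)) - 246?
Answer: -290 + 4*√10/3 ≈ -285.78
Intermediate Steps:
(c(4/(-3), -4) + 11*(-4)) - 246 = (√((4/(-3))² + (-4)²) + 11*(-4)) - 246 = (√((4*(-⅓))² + 16) - 44) - 246 = (√((-4/3)² + 16) - 44) - 246 = (√(16/9 + 16) - 44) - 246 = (√(160/9) - 44) - 246 = (4*√10/3 - 44) - 246 = (-44 + 4*√10/3) - 246 = -290 + 4*√10/3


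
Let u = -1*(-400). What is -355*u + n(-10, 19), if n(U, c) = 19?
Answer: -141981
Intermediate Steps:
u = 400
-355*u + n(-10, 19) = -355*400 + 19 = -142000 + 19 = -141981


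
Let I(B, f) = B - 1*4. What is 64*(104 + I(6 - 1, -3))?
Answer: 6720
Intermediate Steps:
I(B, f) = -4 + B (I(B, f) = B - 4 = -4 + B)
64*(104 + I(6 - 1, -3)) = 64*(104 + (-4 + (6 - 1))) = 64*(104 + (-4 + 5)) = 64*(104 + 1) = 64*105 = 6720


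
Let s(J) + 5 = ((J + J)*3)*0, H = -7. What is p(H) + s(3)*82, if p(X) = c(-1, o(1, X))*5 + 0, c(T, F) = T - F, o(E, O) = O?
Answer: -380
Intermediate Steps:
p(X) = -5 - 5*X (p(X) = (-1 - X)*5 + 0 = (-5 - 5*X) + 0 = -5 - 5*X)
s(J) = -5 (s(J) = -5 + ((J + J)*3)*0 = -5 + ((2*J)*3)*0 = -5 + (6*J)*0 = -5 + 0 = -5)
p(H) + s(3)*82 = (-5 - 5*(-7)) - 5*82 = (-5 + 35) - 410 = 30 - 410 = -380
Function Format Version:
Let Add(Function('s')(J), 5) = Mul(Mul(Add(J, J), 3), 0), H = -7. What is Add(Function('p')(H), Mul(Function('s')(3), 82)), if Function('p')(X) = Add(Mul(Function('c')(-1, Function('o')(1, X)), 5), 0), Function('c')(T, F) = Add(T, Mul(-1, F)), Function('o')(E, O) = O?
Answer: -380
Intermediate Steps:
Function('p')(X) = Add(-5, Mul(-5, X)) (Function('p')(X) = Add(Mul(Add(-1, Mul(-1, X)), 5), 0) = Add(Add(-5, Mul(-5, X)), 0) = Add(-5, Mul(-5, X)))
Function('s')(J) = -5 (Function('s')(J) = Add(-5, Mul(Mul(Add(J, J), 3), 0)) = Add(-5, Mul(Mul(Mul(2, J), 3), 0)) = Add(-5, Mul(Mul(6, J), 0)) = Add(-5, 0) = -5)
Add(Function('p')(H), Mul(Function('s')(3), 82)) = Add(Add(-5, Mul(-5, -7)), Mul(-5, 82)) = Add(Add(-5, 35), -410) = Add(30, -410) = -380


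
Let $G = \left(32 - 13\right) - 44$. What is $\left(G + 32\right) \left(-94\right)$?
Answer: $-658$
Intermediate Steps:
$G = -25$ ($G = 19 - 44 = -25$)
$\left(G + 32\right) \left(-94\right) = \left(-25 + 32\right) \left(-94\right) = 7 \left(-94\right) = -658$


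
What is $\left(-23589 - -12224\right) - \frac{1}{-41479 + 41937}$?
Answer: $- \frac{5205171}{458} \approx -11365.0$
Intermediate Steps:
$\left(-23589 - -12224\right) - \frac{1}{-41479 + 41937} = \left(-23589 + 12224\right) - \frac{1}{458} = -11365 - \frac{1}{458} = - \frac{5205171}{458}$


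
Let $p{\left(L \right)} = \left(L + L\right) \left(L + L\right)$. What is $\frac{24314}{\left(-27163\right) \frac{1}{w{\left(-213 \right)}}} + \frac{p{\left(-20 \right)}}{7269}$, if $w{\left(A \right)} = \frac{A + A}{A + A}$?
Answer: $- \frac{133277666}{197447847} \approx -0.675$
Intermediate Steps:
$p{\left(L \right)} = 4 L^{2}$ ($p{\left(L \right)} = 2 L 2 L = 4 L^{2}$)
$w{\left(A \right)} = 1$ ($w{\left(A \right)} = \frac{2 A}{2 A} = 2 A \frac{1}{2 A} = 1$)
$\frac{24314}{\left(-27163\right) \frac{1}{w{\left(-213 \right)}}} + \frac{p{\left(-20 \right)}}{7269} = \frac{24314}{\left(-27163\right) 1^{-1}} + \frac{4 \left(-20\right)^{2}}{7269} = \frac{24314}{\left(-27163\right) 1} + 4 \cdot 400 \cdot \frac{1}{7269} = \frac{24314}{-27163} + 1600 \cdot \frac{1}{7269} = 24314 \left(- \frac{1}{27163}\right) + \frac{1600}{7269} = - \frac{24314}{27163} + \frac{1600}{7269} = - \frac{133277666}{197447847}$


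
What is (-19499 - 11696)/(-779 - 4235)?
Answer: 31195/5014 ≈ 6.2216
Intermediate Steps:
(-19499 - 11696)/(-779 - 4235) = -31195/(-5014) = -31195*(-1/5014) = 31195/5014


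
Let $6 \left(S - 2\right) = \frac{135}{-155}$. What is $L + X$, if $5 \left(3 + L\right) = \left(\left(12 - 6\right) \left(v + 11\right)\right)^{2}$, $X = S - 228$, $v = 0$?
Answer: $\frac{199037}{310} \approx 642.05$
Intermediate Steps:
$S = \frac{115}{62}$ ($S = 2 + \frac{135 \frac{1}{-155}}{6} = 2 + \frac{135 \left(- \frac{1}{155}\right)}{6} = 2 + \frac{1}{6} \left(- \frac{27}{31}\right) = 2 - \frac{9}{62} = \frac{115}{62} \approx 1.8548$)
$X = - \frac{14021}{62}$ ($X = \frac{115}{62} - 228 = - \frac{14021}{62} \approx -226.15$)
$L = \frac{4341}{5}$ ($L = -3 + \frac{\left(\left(12 - 6\right) \left(0 + 11\right)\right)^{2}}{5} = -3 + \frac{\left(6 \cdot 11\right)^{2}}{5} = -3 + \frac{66^{2}}{5} = -3 + \frac{1}{5} \cdot 4356 = -3 + \frac{4356}{5} = \frac{4341}{5} \approx 868.2$)
$L + X = \frac{4341}{5} - \frac{14021}{62} = \frac{199037}{310}$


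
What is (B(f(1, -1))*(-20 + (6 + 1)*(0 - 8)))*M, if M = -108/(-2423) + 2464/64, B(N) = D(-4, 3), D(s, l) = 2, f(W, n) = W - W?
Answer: -14195812/2423 ≈ -5858.8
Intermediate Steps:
f(W, n) = 0
B(N) = 2
M = 186787/4846 (M = -108*(-1/2423) + 2464*(1/64) = 108/2423 + 77/2 = 186787/4846 ≈ 38.545)
(B(f(1, -1))*(-20 + (6 + 1)*(0 - 8)))*M = (2*(-20 + (6 + 1)*(0 - 8)))*(186787/4846) = (2*(-20 + 7*(-8)))*(186787/4846) = (2*(-20 - 56))*(186787/4846) = (2*(-76))*(186787/4846) = -152*186787/4846 = -14195812/2423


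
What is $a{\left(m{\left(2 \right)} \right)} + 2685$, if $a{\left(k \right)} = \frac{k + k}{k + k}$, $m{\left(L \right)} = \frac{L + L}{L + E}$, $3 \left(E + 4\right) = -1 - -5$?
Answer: $2686$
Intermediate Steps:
$E = - \frac{8}{3}$ ($E = -4 + \frac{-1 - -5}{3} = -4 + \frac{-1 + 5}{3} = -4 + \frac{1}{3} \cdot 4 = -4 + \frac{4}{3} = - \frac{8}{3} \approx -2.6667$)
$m{\left(L \right)} = \frac{2 L}{- \frac{8}{3} + L}$ ($m{\left(L \right)} = \frac{L + L}{L - \frac{8}{3}} = \frac{2 L}{- \frac{8}{3} + L}$)
$a{\left(k \right)} = 1$ ($a{\left(k \right)} = \frac{2 k}{2 k} = 2 k \frac{1}{2 k} = 1$)
$a{\left(m{\left(2 \right)} \right)} + 2685 = 1 + 2685 = 2686$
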